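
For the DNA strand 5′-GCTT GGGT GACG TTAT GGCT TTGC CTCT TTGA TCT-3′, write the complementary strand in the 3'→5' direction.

Base-pairing A↔T, G↔C gives the complement. The complementary strand is antiparallel, so paired with a 5'→3' strand it runs 3'→5'.

3'-CGAACCCACTGCAATACCGAAACGGAGAAACTAGA-5'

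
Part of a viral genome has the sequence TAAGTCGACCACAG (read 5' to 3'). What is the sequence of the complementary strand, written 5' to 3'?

The complement of TAAGTCGACCACAG is ATTCAGCTGGTGTC (A↔T, G↔C). DNA strands are antiparallel, so the complementary strand runs 3'→5'; reversing gives the 5'→3' form.

5′-CTGTGGTCGACTTA-3′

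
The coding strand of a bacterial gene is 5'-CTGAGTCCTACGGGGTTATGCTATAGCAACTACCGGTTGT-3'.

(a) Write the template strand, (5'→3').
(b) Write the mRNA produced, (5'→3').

(a) The template strand is the reverse complement of the coding strand: complement GACTCAGGATGCCCCAATACGATATCGTTGATGGCCAACA, then reverse.
(b) mRNA matches the coding strand with T→U.

(a) 5'-ACAACCGGTAGTTGCTATAGCATAACCCCGTAGGACTCAG-3'
(b) 5′-CUGAGUCCUACGGGGUUAUGCUAUAGCAACUACCGGUUGU-3′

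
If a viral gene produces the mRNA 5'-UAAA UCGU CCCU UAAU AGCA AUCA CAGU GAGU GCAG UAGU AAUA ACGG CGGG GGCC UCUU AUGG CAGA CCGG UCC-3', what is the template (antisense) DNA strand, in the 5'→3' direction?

Replace U with T to get the coding DNA strand: TAAATCGTCCCTTAATAGCAATCACAGTGAGTGCAGTAGTAATAACGGCGGGGGCCTCTTATGGCAGACCGGTCC. The template strand is its reverse complement (complement ATTTAGCAGGGAATTATCGTTAGTGTCACTCACGTCATCATTATTGCCGCCCCCGGAGAATACCGTCTGGCCAGG, then reverse).

5'-GGACCGGTCTGCCATAAGAGGCCCCCGCCGTTATTACTACTGCACTCACTGTGATTGCTATTAAGGGACGATTTA-3'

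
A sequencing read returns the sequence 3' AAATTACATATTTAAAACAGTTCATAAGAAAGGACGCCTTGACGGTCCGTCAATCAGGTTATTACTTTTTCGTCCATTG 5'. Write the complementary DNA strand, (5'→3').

The strand is given 3'→5', so its complement runs 5'→3' in the same left-to-right order: pair each base A↔T, G↔C.

5′-TTTAATGTATAAATTTTGTCAAGTATTCTTTCCTGCGGAACTGCCAGGCAGTTAGTCCAATAATGAAAAAGCAGGTAAC-3′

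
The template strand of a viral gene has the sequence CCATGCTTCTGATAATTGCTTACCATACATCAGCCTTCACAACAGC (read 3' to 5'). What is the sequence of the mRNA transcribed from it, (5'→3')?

5'-GGUACGAAGACUAUUAACGAAUGGUAUGUAGUCGGAAGUGUUGUCG-3'

Reading the template 3'→5' as shown, RNA polymerase pairs each base (A→U, T→A, G↔C) to build mRNA 5'→3' directly.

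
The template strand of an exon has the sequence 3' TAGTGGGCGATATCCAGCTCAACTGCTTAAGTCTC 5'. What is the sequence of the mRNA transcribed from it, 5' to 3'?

5'-AUCACCCGCUAUAGGUCGAGUUGACGAAUUCAGAG-3'

Reading the template 3'→5' as shown, RNA polymerase pairs each base (A→U, T→A, G↔C) to build mRNA 5'→3' directly.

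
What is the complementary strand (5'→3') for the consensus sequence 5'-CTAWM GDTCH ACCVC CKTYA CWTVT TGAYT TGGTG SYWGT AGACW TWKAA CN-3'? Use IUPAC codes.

5'-NGTTMWAWGTCTACWRSCACCAARTCAABAWGTRAMGGBGGTDGAHCKWTAG-3'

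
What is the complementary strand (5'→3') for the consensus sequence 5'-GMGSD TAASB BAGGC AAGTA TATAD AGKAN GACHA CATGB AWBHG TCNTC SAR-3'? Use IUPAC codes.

Standard pairs A↔T, G↔C; ambiguity codes pair R↔Y, M↔K, W↔W, S↔S, B↔V, D↔H, N↔N. Complement (CKCSHATTSVVTCCGTTCATATATHTCMTNCTGDTGTACVTWVDCAGNAGSTY), then reverse for 5'→3'.

5'-YTSGANGACDVWTVCATGTDGTCNTMCTHTATATACTTGCCTVVSTTAHSCKC-3'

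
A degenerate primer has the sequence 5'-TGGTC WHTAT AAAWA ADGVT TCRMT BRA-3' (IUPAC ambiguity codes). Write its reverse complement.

5′-TYVAKYGAABCHTTWTTTATADWGACCA-3′

Standard pairs A↔T, G↔C; ambiguity codes pair R↔Y, M↔K, W↔W, B↔V, D↔H. Complement (ACCAGWDATATTTWTTHCBAAGYKAVYT), then reverse for 5'→3'.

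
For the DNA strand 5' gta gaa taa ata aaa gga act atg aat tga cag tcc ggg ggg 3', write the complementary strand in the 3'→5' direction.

Base-pairing A↔T, G↔C gives the complement. The complementary strand is antiparallel, so paired with a 5'→3' strand it runs 3'→5'.

3'-CATCTTATTTATTTTCCTTGATACTTAACTGTCAGGCCCCCC-5'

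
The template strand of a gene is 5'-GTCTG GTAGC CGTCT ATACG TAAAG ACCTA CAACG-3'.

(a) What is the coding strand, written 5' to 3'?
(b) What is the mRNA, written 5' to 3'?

(a) 5'-CGTTGTAGGTCTTTACGTATAGACGGCTACCAGAC-3'
(b) 5'-CGUUGUAGGUCUUUACGUAUAGACGGCUACCAGAC-3'

(a) The coding strand is the reverse complement of the template: complement CAGACCATCGGCAGATATGCATTTCTGGATGTTGC, then reverse.
(b) mRNA has the coding-strand sequence with T→U.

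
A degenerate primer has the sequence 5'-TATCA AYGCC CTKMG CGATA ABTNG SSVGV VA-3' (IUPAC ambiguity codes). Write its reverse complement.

5'-TBBCBSSCNAVTTATCGCKMAGGGCRTTGATA-3'

Standard pairs A↔T, G↔C; ambiguity codes pair Y↔R, M↔K, S↔S, B↔V, N↔N. Complement (ATAGTTRCGGGAMKCGCTATTVANCSSBCBBT), then reverse for 5'→3'.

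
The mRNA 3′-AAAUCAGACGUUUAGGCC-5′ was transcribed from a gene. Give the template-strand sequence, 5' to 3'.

5'-TTTAGTCTGCAAATCCGG-3'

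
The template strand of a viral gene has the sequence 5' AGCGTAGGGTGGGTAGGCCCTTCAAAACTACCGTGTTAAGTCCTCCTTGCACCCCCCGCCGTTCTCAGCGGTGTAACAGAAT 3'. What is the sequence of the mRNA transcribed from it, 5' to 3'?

5'-AUUCUGUUACACCGCUGAGAACGGCGGGGGGUGCAAGGAGGACUUAACACGGUAGUUUUGAAGGGCCUACCCACCCUACGCU-3'

RNA polymerase reads the template 3'→5' and synthesizes mRNA 5'→3' by base-pairing (A→U, T→A, G↔C). The complement of the template is TCGCATCCCACCCATCCGGGAAGTTTTGATGGCACAATTCAGGAGGAACGTGGGGGGCGGCAAGAGTCGCCACATTGTCTTA; antiparallel, so 5'→3' the coding strand is ATTCTGTTACACCGCTGAGAACGGCGGGGGGTGCAAGGAGGACTTAACACGGTAGTTTTGAAGGGCCTACCCACCCTACGCT. Replace T with U for the mRNA.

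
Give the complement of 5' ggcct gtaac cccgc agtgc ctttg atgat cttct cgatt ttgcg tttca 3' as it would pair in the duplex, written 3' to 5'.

3'-CCGGACATTGGGGCGTCACGGAAACTACTAGAAGAGCTAAAACGCAAAGT-5'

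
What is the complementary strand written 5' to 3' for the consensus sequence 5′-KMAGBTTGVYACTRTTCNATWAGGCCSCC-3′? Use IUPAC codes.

Standard pairs A↔T, G↔C; ambiguity codes pair R↔Y, M↔K, W↔W, S↔S, B↔V, N↔N. Complement (MKTCVAACBRTGAYAAGNTAWTCCGGSGG), then reverse for 5'→3'.

5'-GGSGGCCTWATNGAAYAGTRBCAAVCTKM-3'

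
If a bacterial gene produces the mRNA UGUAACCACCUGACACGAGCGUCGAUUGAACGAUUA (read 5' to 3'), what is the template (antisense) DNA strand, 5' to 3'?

Replace U with T to get the coding DNA strand: TGTAACCACCTGACACGAGCGTCGATTGAACGATTA. The template strand is its reverse complement (complement ACATTGGTGGACTGTGCTCGCAGCTAACTTGCTAAT, then reverse).

5'-TAATCGTTCAATCGACGCTCGTGTCAGGTGGTTACA-3'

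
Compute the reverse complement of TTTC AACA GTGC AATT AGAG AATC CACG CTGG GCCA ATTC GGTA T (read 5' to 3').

5'-ATACCGAATTGGCCCAGCGTGGATTCTCTAATTGCACTGTTGAAA-3'

Complement each base (A↔T, G↔C): AAAGTTGTCACGTTAATCTCTTAGGTGCGACCCGGTTAAGCCATA. Then reverse.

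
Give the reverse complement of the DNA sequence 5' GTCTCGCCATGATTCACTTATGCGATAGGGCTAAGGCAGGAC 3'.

Complement each base (A↔T, G↔C): CAGAGCGGTACTAAGTGAATACGCTATCCCGATTCCGTCCTG. Then reverse.

5'-GTCCTGCCTTAGCCCTATCGCATAAGTGAATCATGGCGAGAC-3'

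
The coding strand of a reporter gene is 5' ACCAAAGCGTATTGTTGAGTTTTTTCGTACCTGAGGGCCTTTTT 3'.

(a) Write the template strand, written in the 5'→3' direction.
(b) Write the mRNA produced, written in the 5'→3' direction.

(a) 5'-AAAAAGGCCCTCAGGTACGAAAAAACTCAACAATACGCTTTGGT-3'
(b) 5′-ACCAAAGCGUAUUGUUGAGUUUUUUCGUACCUGAGGGCCUUUUU-3′

(a) The template strand is the reverse complement of the coding strand: complement TGGTTTCGCATAACAACTCAAAAAAGCATGGACTCCCGGAAAAA, then reverse.
(b) mRNA matches the coding strand with T→U.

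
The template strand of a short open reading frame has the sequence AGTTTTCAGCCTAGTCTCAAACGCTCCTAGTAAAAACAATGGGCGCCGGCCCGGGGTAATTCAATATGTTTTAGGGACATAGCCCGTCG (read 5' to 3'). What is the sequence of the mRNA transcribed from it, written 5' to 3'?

RNA polymerase reads the template 3'→5' and synthesizes mRNA 5'→3' by base-pairing (A→U, T→A, G↔C). The complement of the template is TCAAAAGTCGGATCAGAGTTTGCGAGGATCATTTTTGTTACCCGCGGCCGGGCCCCATTAAGTTATACAAAATCCCTGTATCGGGCAGC; antiparallel, so 5'→3' the coding strand is CGACGGGCTATGTCCCTAAAACATATTGAATTACCCCGGGCCGGCGCCCATTGTTTTTACTAGGAGCGTTTGAGACTAGGCTGAAAACT. Replace T with U for the mRNA.

5'-CGACGGGCUAUGUCCCUAAAACAUAUUGAAUUACCCCGGGCCGGCGCCCAUUGUUUUUACUAGGAGCGUUUGAGACUAGGCUGAAAACU-3'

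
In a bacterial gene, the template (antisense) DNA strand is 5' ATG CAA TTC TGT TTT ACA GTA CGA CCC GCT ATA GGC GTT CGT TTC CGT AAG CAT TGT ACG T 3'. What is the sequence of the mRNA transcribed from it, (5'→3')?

The mRNA has the sequence of the coding strand (reverse complement of the template) with T→U. Reverse complement of ATGCAATTCTGTTTTACAGTACGACCCGCTATAGGCGTTCGTTTCCGTAAGCATTGTACGT is ACGTACAATGCTTACGGAAACGAACGCCTATAGCGGGTCGTACTGTAAAACAGAATTGCAT; then T→U.

5'-ACGUACAAUGCUUACGGAAACGAACGCCUAUAGCGGGUCGUACUGUAAAACAGAAUUGCAU-3'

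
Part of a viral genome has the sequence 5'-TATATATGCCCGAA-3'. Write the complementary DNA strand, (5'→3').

The complement of TATATATGCCCGAA is ATATATACGGGCTT (A↔T, G↔C). DNA strands are antiparallel, so the complementary strand runs 3'→5'; reversing gives the 5'→3' form.

5'-TTCGGGCATATATA-3'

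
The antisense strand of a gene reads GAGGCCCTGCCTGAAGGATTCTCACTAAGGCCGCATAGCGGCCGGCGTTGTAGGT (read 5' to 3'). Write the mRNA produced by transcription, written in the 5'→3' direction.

5′-ACCUACAACGCCGGCCGCUAUGCGGCCUUAGUGAGAAUCCUUCAGGCAGGGCCUC-3′

The mRNA has the sequence of the coding strand (reverse complement of the template) with T→U. Reverse complement of GAGGCCCTGCCTGAAGGATTCTCACTAAGGCCGCATAGCGGCCGGCGTTGTAGGT is ACCTACAACGCCGGCCGCTATGCGGCCTTAGTGAGAATCCTTCAGGCAGGGCCTC; then T→U.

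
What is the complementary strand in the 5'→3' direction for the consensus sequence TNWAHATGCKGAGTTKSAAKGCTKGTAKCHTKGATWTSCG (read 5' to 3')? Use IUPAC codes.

Standard pairs A↔T, G↔C; ambiguity codes pair K↔M, W↔W, S↔S, H↔D, N↔N. Complement (ANWTDTACGMCTCAAMSTTMCGAMCATMGDAMCTAWASGC), then reverse for 5'→3'.

5'-CGSAWATCMADGMTACMAGCMTTSMAACTCMGCATDTWNA-3'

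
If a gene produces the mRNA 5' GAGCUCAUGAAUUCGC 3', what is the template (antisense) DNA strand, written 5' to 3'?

5'-GCGAATTCATGAGCTC-3'

Replace U with T to get the coding DNA strand: GAGCTCATGAATTCGC. The template strand is its reverse complement (complement CTCGAGTACTTAAGCG, then reverse).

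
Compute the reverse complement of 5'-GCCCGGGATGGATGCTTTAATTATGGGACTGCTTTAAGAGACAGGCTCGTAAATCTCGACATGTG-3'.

5'-CACATGTCGAGATTTACGAGCCTGTCTCTTAAAGCAGTCCCATAATTAAAGCATCCATCCCGGGC-3'

Complement each base (A↔T, G↔C): CGGGCCCTACCTACGAAATTAATACCCTGACGAAATTCTCTGTCCGAGCATTTAGAGCTGTACAC. Then reverse.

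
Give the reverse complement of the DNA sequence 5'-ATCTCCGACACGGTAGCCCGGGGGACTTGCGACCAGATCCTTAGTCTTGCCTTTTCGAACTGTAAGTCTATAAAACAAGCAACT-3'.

5'-AGTTGCTTGTTTTATAGACTTACAGTTCGAAAAGGCAAGACTAAGGATCTGGTCGCAAGTCCCCCGGGCTACCGTGTCGGAGAT-3'

Reading the sequence 3'→5' and pairing each base (A↔T, G↔C) gives the reverse complement directly.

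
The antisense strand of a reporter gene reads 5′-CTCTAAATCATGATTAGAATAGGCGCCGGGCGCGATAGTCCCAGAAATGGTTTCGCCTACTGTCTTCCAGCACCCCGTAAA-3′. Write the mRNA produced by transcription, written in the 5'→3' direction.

RNA polymerase reads the template 3'→5' and synthesizes mRNA 5'→3' by base-pairing (A→U, T→A, G↔C). The complement of the template is GAGATTTAGTACTAATCTTATCCGCGGCCCGCGCTATCAGGGTCTTTACCAAAGCGGATGACAGAAGGTCGTGGGGCATTT; antiparallel, so 5'→3' the coding strand is TTTACGGGGTGCTGGAAGACAGTAGGCGAAACCATTTCTGGGACTATCGCGCCCGGCGCCTATTCTAATCATGATTTAGAG. Replace T with U for the mRNA.

5'-UUUACGGGGUGCUGGAAGACAGUAGGCGAAACCAUUUCUGGGACUAUCGCGCCCGGCGCCUAUUCUAAUCAUGAUUUAGAG-3'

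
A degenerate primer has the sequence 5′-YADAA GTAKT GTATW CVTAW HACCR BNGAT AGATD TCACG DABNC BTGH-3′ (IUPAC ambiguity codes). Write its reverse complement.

5′-DCAVGNVTHCGTGAHATCTATCNVYGGTDWTABGWATACAMTACTTHTR-3′

Standard pairs A↔T, G↔C; ambiguity codes pair R↔Y, K↔M, W↔W, B↔V, D↔H, N↔N. Complement (RTHTTCATMACATAWGBATWDTGGYVNCTATCTAHAGTGCHTVNGVACD), then reverse for 5'→3'.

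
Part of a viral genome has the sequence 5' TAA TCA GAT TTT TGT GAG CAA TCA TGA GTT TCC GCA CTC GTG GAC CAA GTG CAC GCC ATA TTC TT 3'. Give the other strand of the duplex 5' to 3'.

5′-AAGAATATGGCGTGCACTTGGTCCACGAGTGCGGAAACTCATGATTGCTCACAAAAATCTGATTA-3′

The complement of TAATCAGATTTTTGTGAGCAATCATGAGTTTCCGCACTCGTGGACCAAGTGCACGCCATATTCTT is ATTAGTCTAAAAACACTCGTTAGTACTCAAAGGCGTGAGCACCTGGTTCACGTGCGGTATAAGAA (A↔T, G↔C). DNA strands are antiparallel, so the complementary strand runs 3'→5'; reversing gives the 5'→3' form.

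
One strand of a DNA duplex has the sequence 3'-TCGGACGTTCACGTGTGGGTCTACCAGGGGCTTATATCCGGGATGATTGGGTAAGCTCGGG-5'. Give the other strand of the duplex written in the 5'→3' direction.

The strand is given 3'→5', so its complement runs 5'→3' in the same left-to-right order: pair each base A↔T, G↔C.

5'-AGCCTGCAAGTGCACACCCAGATGGTCCCCGAATATAGGCCCTACTAACCCATTCGAGCCC-3'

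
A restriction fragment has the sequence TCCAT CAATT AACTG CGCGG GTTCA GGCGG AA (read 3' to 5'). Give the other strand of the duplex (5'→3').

The strand is given 3'→5', so its complement runs 5'→3' in the same left-to-right order: pair each base A↔T, G↔C.

5'-AGGTAGTTAATTGACGCGCCCAAGTCCGCCTT-3'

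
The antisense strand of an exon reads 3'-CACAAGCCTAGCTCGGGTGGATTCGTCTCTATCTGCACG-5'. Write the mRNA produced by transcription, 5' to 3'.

5'-GUGUUCGGAUCGAGCCCACCUAAGCAGAGAUAGACGUGC-3'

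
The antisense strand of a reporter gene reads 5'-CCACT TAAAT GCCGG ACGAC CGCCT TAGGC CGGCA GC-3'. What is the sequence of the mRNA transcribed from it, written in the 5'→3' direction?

5'-GCUGCCGGCCUAAGGCGGUCGUCCGGCAUUUAAGUGG-3'

The mRNA has the sequence of the coding strand (reverse complement of the template) with T→U. Reverse complement of CCACTTAAATGCCGGACGACCGCCTTAGGCCGGCAGC is GCTGCCGGCCTAAGGCGGTCGTCCGGCATTTAAGTGG; then T→U.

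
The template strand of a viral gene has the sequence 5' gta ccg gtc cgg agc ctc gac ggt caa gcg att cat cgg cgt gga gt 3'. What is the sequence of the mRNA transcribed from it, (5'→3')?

5'-ACUCCACGCCGAUGAAUCGCUUGACCGUCGAGGCUCCGGACCGGUAC-3'

RNA polymerase reads the template 3'→5' and synthesizes mRNA 5'→3' by base-pairing (A→U, T→A, G↔C). The complement of the template is CATGGCCAGGCCTCGGAGCTGCCAGTTCGCTAAGTAGCCGCACCTCA; antiparallel, so 5'→3' the coding strand is ACTCCACGCCGATGAATCGCTTGACCGTCGAGGCTCCGGACCGGTAC. Replace T with U for the mRNA.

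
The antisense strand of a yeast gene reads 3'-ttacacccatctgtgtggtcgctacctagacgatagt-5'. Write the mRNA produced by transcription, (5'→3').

Reading the template 3'→5' as shown, RNA polymerase pairs each base (A→U, T→A, G↔C) to build mRNA 5'→3' directly.

5'-AAUGUGGGUAGACACACCAGCGAUGGAUCUGCUAUCA-3'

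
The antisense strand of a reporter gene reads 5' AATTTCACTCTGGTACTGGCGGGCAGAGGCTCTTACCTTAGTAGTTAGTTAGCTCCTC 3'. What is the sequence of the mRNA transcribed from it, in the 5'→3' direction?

The mRNA has the sequence of the coding strand (reverse complement of the template) with T→U. Reverse complement of AATTTCACTCTGGTACTGGCGGGCAGAGGCTCTTACCTTAGTAGTTAGTTAGCTCCTC is GAGGAGCTAACTAACTACTAAGGTAAGAGCCTCTGCCCGCCAGTACCAGAGTGAAATT; then T→U.

5'-GAGGAGCUAACUAACUACUAAGGUAAGAGCCUCUGCCCGCCAGUACCAGAGUGAAAUU-3'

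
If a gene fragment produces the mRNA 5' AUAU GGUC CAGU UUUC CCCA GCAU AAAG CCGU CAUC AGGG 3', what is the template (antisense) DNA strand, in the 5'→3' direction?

5'-CCCTGATGACGGCTTTATGCTGGGGAAAACTGGACCATAT-3'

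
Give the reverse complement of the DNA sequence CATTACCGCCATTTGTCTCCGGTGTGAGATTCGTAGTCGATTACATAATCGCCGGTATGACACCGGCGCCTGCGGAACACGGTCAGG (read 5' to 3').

Reading the sequence 3'→5' and pairing each base (A↔T, G↔C) gives the reverse complement directly.

5'-CCTGACCGTGTTCCGCAGGCGCCGGTGTCATACCGGCGATTATGTAATCGACTACGAATCTCACACCGGAGACAAATGGCGGTAATG-3'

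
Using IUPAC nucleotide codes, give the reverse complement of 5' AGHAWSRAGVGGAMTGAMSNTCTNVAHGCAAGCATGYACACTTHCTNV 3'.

5'-BNAGDAAGTGTRCATGCTTGCDTBNAGANSKTCAKTCCBCTYSWTDCT-3'

Standard pairs A↔T, G↔C; ambiguity codes pair R↔Y, M↔K, W↔W, S↔S, H↔D, V↔B, N↔N. Complement (TCDTWSYTCBCCTKACTKSNAGANBTDCGTTCGTACRTGTGAADGANB), then reverse for 5'→3'.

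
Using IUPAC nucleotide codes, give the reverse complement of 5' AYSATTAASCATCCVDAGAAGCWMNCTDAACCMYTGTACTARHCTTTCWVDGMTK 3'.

5′-MAKCHBWGAAAGDYTAGTACARKGGTTHAGNKWGCTTCTHBGGATGSTTAATSRT-3′

Standard pairs A↔T, G↔C; ambiguity codes pair R↔Y, M↔K, W↔W, S↔S, D↔H, V↔B, N↔N. Complement (TRSTAATTSGTAGGBHTCTTCGWKNGAHTTGGKRACATGATYDGAAAGWBHCKAM), then reverse for 5'→3'.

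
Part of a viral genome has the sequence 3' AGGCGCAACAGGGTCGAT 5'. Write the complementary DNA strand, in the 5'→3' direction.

The strand is given 3'→5', so its complement runs 5'→3' in the same left-to-right order: pair each base A↔T, G↔C.

5'-TCCGCGTTGTCCCAGCTA-3'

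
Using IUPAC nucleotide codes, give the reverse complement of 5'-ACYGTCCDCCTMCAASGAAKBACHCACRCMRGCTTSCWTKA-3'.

5'-TMAWGSAAGCYKGYGTGDGTVMTTCSTTGKAGGHGGACRGT-3'

Standard pairs A↔T, G↔C; ambiguity codes pair R↔Y, M↔K, W↔W, S↔S, B↔V, D↔H. Complement (TGRCAGGHGGAKGTTSCTTMVTGDGTGYGKYCGAASGWAMT), then reverse for 5'→3'.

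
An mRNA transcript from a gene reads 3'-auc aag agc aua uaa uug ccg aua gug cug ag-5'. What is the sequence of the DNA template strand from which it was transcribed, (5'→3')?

Written 5'→3' the mRNA is GAGUCGUGAUAGCCGUUAAUAUACGAGAACUA, so the coding DNA strand is GAGTCGTGATAGCCGTTAATATACGAGAACTA. The template is its reverse complement.

5'-TAGTTCTCGTATATTAACGGCTATCACGACTC-3'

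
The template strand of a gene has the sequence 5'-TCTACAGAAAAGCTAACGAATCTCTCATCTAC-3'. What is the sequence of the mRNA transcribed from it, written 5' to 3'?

RNA polymerase reads the template 3'→5' and synthesizes mRNA 5'→3' by base-pairing (A→U, T→A, G↔C). The complement of the template is AGATGTCTTTTCGATTGCTTAGAGAGTAGATG; antiparallel, so 5'→3' the coding strand is GTAGATGAGAGATTCGTTAGCTTTTCTGTAGA. Replace T with U for the mRNA.

5'-GUAGAUGAGAGAUUCGUUAGCUUUUCUGUAGA-3'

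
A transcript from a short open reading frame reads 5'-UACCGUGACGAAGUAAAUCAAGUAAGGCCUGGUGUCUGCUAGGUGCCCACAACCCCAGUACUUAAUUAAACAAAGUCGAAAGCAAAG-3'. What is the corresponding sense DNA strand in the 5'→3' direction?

5'-TACCGTGACGAAGTAAATCAAGTAAGGCCTGGTGTCTGCTAGGTGCCCACAACCCCAGTACTTAATTAAACAAAGTCGAAAGCAAAG-3'

The coding DNA strand has the same 5'→3' sequence as the mRNA with U replaced by T.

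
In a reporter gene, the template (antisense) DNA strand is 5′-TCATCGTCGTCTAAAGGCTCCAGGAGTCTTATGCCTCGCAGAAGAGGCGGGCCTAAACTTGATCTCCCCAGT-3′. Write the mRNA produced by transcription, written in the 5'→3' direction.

RNA polymerase reads the template 3'→5' and synthesizes mRNA 5'→3' by base-pairing (A→U, T→A, G↔C). The complement of the template is AGTAGCAGCAGATTTCCGAGGTCCTCAGAATACGGAGCGTCTTCTCCGCCCGGATTTGAACTAGAGGGGTCA; antiparallel, so 5'→3' the coding strand is ACTGGGGAGATCAAGTTTAGGCCCGCCTCTTCTGCGAGGCATAAGACTCCTGGAGCCTTTAGACGACGATGA. Replace T with U for the mRNA.

5'-ACUGGGGAGAUCAAGUUUAGGCCCGCCUCUUCUGCGAGGCAUAAGACUCCUGGAGCCUUUAGACGACGAUGA-3'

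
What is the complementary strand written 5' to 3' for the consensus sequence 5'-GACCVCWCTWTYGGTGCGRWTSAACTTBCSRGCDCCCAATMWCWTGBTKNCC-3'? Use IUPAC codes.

Standard pairs A↔T, G↔C; ambiguity codes pair R↔Y, M↔K, W↔W, S↔S, B↔V, D↔H, N↔N. Complement (CTGGBGWGAWARCCACGCYWASTTGAAVGSYCGHGGGTTAKWGWACVAMNGG), then reverse for 5'→3'.

5'-GGNMAVCAWGWKATTGGGHGCYSGVAAGTTSAWYCGCACCRAWAGWGBGGTC-3'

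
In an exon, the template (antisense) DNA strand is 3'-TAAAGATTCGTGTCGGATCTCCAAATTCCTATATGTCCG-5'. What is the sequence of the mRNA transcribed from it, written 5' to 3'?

5'-AUUUCUAAGCACAGCCUAGAGGUUUAAGGAUAUACAGGC-3'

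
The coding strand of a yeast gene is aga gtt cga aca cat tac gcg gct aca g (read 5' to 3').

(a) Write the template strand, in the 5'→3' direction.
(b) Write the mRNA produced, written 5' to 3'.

(a) 5′-CTGTAGCCGCGTAATGTGTTCGAACTCT-3′
(b) 5'-AGAGUUCGAACACAUUACGCGGCUACAG-3'

(a) The template strand is the reverse complement of the coding strand: complement TCTCAAGCTTGTGTAATGCGCCGATGTC, then reverse.
(b) mRNA matches the coding strand with T→U.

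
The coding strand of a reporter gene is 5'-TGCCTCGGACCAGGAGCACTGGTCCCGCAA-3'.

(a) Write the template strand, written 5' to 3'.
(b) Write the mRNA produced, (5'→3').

(a) 5'-TTGCGGGACCAGTGCTCCTGGTCCGAGGCA-3'
(b) 5'-UGCCUCGGACCAGGAGCACUGGUCCCGCAA-3'

(a) The template strand is the reverse complement of the coding strand: complement ACGGAGCCTGGTCCTCGTGACCAGGGCGTT, then reverse.
(b) mRNA matches the coding strand with T→U.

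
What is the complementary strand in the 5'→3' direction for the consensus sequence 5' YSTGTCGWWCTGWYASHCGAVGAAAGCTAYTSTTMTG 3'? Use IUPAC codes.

5'-CAKAASARTAGCTTTCBTCGDSTRWCAGWWCGACASR-3'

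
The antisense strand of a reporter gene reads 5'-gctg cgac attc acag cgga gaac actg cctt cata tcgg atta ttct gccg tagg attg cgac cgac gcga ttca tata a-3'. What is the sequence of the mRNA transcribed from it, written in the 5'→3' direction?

5'-UUAUAUGAAUCGCGUCGGUCGCAAUCCUACGGCAGAAUAAUCCGAUAUGAAGGCAGUGUUCUCCGCUGUGAAUGUCGCAGC-3'

The mRNA has the sequence of the coding strand (reverse complement of the template) with T→U. Reverse complement of GCTGCGACATTCACAGCGGAGAACACTGCCTTCATATCGGATTATTCTGCCGTAGGATTGCGACCGACGCGATTCATATAA is TTATATGAATCGCGTCGGTCGCAATCCTACGGCAGAATAATCCGATATGAAGGCAGTGTTCTCCGCTGTGAATGTCGCAGC; then T→U.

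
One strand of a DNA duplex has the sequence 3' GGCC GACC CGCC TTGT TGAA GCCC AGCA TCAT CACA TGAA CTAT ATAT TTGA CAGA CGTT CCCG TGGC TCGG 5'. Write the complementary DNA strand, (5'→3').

5′-CCGGCTGGGCGGAACAACTTCGGGTCGTAGTAGTGTACTTGATATATAAACTGTCTGCAAGGGCACCGAGCC-3′

The strand is given 3'→5', so its complement runs 5'→3' in the same left-to-right order: pair each base A↔T, G↔C.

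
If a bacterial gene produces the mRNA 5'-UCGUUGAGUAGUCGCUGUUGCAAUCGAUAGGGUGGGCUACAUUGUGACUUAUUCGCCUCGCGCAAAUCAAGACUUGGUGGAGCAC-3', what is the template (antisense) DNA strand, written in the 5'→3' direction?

Replace U with T to get the coding DNA strand: TCGTTGAGTAGTCGCTGTTGCAATCGATAGGGTGGGCTACATTGTGACTTATTCGCCTCGCGCAAATCAAGACTTGGTGGAGCAC. The template strand is its reverse complement (complement AGCAACTCATCAGCGACAACGTTAGCTATCCCACCCGATGTAACACTGAATAAGCGGAGCGCGTTTAGTTCTGAACCACCTCGTG, then reverse).

5'-GTGCTCCACCAAGTCTTGATTTGCGCGAGGCGAATAAGTCACAATGTAGCCCACCCTATCGATTGCAACAGCGACTACTCAACGA-3'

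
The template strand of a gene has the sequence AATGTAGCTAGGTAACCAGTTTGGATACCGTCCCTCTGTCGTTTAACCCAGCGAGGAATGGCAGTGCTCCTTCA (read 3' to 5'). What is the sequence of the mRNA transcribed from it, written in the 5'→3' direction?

Reading the template 3'→5' as shown, RNA polymerase pairs each base (A→U, T→A, G↔C) to build mRNA 5'→3' directly.

5'-UUACAUCGAUCCAUUGGUCAAACCUAUGGCAGGGAGACAGCAAAUUGGGUCGCUCCUUACCGUCACGAGGAAGU-3'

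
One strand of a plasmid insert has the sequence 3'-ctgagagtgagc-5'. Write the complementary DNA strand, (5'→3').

5'-GACTCTCACTCG-3'

The strand is given 3'→5', so its complement runs 5'→3' in the same left-to-right order: pair each base A↔T, G↔C.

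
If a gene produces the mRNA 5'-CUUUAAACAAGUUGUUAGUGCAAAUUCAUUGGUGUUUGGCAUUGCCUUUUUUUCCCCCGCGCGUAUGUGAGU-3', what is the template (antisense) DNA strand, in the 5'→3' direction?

5′-ACTCACATACGCGCGGGGGAAAAAAAGGCAATGCCAAACACCAATGAATTTGCACTAACAACTTGTTTAAAG-3′

Replace U with T to get the coding DNA strand: CTTTAAACAAGTTGTTAGTGCAAATTCATTGGTGTTTGGCATTGCCTTTTTTTCCCCCGCGCGTATGTGAGT. The template strand is its reverse complement (complement GAAATTTGTTCAACAATCACGTTTAAGTAACCACAAACCGTAACGGAAAAAAAGGGGGCGCGCATACACTCA, then reverse).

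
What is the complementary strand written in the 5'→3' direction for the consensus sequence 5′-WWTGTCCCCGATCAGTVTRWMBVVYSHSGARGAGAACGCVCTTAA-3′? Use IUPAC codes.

5'-TTAAGBGCGTTCTCYTCSDSRBBVKWYABACTGATCGGGGACAWW-3'

Standard pairs A↔T, G↔C; ambiguity codes pair R↔Y, M↔K, W↔W, S↔S, B↔V, H↔D. Complement (WWACAGGGGCTAGTCABAYWKVBBRSDSCTYCTCTTGCGBGAATT), then reverse for 5'→3'.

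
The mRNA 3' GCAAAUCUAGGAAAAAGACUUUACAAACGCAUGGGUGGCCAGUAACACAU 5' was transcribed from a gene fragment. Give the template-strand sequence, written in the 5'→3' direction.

5'-CGTTTAGATCCTTTTTCTGAAATGTTTGCGTACCCACCGGTCATTGTGTA-3'

Written 5'→3' the mRNA is UACACAAUGACCGGUGGGUACGCAAACAUUUCAGAAAAAGGAUCUAAACG, so the coding DNA strand is TACACAATGACCGGTGGGTACGCAAACATTTCAGAAAAAGGATCTAAACG. The template is its reverse complement.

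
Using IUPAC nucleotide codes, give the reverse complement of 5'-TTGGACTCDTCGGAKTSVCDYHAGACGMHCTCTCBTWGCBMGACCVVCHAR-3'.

5'-YTDGBBGGTCKVGCWAVGAGAGDKCGTCTDRHGBSAMTCCGAHGAGTCCAA-3'

Standard pairs A↔T, G↔C; ambiguity codes pair R↔Y, M↔K, W↔W, S↔S, B↔V, D↔H. Complement (AACCTGAGHAGCCTMASBGHRDTCTGCKDGAGAGVAWCGVKCTGGBBGDTY), then reverse for 5'→3'.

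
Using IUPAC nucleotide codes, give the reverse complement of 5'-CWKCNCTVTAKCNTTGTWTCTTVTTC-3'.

Standard pairs A↔T, G↔C; ambiguity codes pair K↔M, W↔W, V↔B, N↔N. Complement (GWMGNGABATMGNAACAWAGAABAAG), then reverse for 5'→3'.

5'-GAABAAGAWACAANGMTABAGNGMWG-3'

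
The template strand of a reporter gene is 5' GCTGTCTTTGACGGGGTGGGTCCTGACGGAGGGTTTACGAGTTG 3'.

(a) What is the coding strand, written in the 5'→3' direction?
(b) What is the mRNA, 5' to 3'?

(a) 5'-CAACTCGTAAACCCTCCGTCAGGACCCACCCCGTCAAAGACAGC-3'
(b) 5'-CAACUCGUAAACCCUCCGUCAGGACCCACCCCGUCAAAGACAGC-3'

(a) The coding strand is the reverse complement of the template: complement CGACAGAAACTGCCCCACCCAGGACTGCCTCCCAAATGCTCAAC, then reverse.
(b) mRNA has the coding-strand sequence with T→U.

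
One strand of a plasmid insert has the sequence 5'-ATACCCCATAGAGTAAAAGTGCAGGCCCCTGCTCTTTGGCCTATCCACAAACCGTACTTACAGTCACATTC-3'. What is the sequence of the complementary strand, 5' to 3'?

5'-GAATGTGACTGTAAGTACGGTTTGTGGATAGGCCAAAGAGCAGGGGCCTGCACTTTTACTCTATGGGGTAT-3'

Pairing A↔T and G↔C gives TATGGGGTATCTCATTTTCACGTCCGGGGACGAGAAACCGGATAGGTGTTTGGCATGAATGTCAGTGTAAG, running 3'→5'. Reverse for the 5'→3' convention.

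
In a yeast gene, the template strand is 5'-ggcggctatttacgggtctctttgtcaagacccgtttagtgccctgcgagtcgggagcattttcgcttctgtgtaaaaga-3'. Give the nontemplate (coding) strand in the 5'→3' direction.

5'-TCTTTTACACAGAAGCGAAAATGCTCCCGACTCGCAGGGCACTAAACGGGTCTTGACAAAGAGACCCGTAAATAGCCGCC-3'

The coding strand is complementary and antiparallel to the template: take the complement (A↔T, G↔C) and reverse.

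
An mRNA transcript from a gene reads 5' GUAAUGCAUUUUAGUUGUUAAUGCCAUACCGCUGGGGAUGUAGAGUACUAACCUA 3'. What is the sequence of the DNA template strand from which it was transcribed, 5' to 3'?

5′-TAGGTTAGTACTCTACATCCCCAGCGGTATGGCATTAACAACTAAAATGCATTAC-3′

Replace U with T to get the coding DNA strand: GTAATGCATTTTAGTTGTTAATGCCATACCGCTGGGGATGTAGAGTACTAACCTA. The template strand is its reverse complement (complement CATTACGTAAAATCAACAATTACGGTATGGCGACCCCTACATCTCATGATTGGAT, then reverse).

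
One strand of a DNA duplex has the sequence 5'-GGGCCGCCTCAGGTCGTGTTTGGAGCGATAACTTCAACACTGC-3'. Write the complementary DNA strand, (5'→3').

The complement of GGGCCGCCTCAGGTCGTGTTTGGAGCGATAACTTCAACACTGC is CCCGGCGGAGTCCAGCACAAACCTCGCTATTGAAGTTGTGACG (A↔T, G↔C). DNA strands are antiparallel, so the complementary strand runs 3'→5'; reversing gives the 5'→3' form.

5'-GCAGTGTTGAAGTTATCGCTCCAAACACGACCTGAGGCGGCCC-3'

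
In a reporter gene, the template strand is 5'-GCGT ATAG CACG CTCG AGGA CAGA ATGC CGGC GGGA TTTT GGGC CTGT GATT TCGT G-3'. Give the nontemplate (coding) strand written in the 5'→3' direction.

The coding strand is complementary and antiparallel to the template: take the complement (A↔T, G↔C) and reverse.

5'-CACGAAATCACAGGCCCAAAATCCCGCCGGCATTCTGTCCTCGAGCGTGCTATACGC-3'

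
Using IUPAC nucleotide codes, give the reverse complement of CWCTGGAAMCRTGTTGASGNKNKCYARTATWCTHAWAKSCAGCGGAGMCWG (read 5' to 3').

Standard pairs A↔T, G↔C; ambiguity codes pair R↔Y, M↔K, W↔W, S↔S, H↔D, N↔N. Complement (GWGACCTTKGYACAACTSCNMNMGRTYATAWGADTWTMSGTCGCCTCKGWC), then reverse for 5'→3'.

5′-CWGKCTCCGCTGSMTWTDAGWATAYTRGMNMNCSTCAACAYGKTTCCAGWG-3′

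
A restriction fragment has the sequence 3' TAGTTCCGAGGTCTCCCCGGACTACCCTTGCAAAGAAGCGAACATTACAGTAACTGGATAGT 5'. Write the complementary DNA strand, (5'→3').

The strand is given 3'→5', so its complement runs 5'→3' in the same left-to-right order: pair each base A↔T, G↔C.

5'-ATCAAGGCTCCAGAGGGGCCTGATGGGAACGTTTCTTCGCTTGTAATGTCATTGACCTATCA-3'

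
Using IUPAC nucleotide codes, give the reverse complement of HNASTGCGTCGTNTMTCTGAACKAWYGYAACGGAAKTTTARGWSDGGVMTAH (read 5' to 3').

5'-DTAKBCCHSWCYTAAAMTTCCGTTRCRWTMGTTCAGAKANACGACGCASTND-3'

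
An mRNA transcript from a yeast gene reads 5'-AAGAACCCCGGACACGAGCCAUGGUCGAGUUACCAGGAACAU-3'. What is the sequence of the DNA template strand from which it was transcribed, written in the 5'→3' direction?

Replace U with T to get the coding DNA strand: AAGAACCCCGGACACGAGCCATGGTCGAGTTACCAGGAACAT. The template strand is its reverse complement (complement TTCTTGGGGCCTGTGCTCGGTACCAGCTCAATGGTCCTTGTA, then reverse).

5′-ATGTTCCTGGTAACTCGACCATGGCTCGTGTCCGGGGTTCTT-3′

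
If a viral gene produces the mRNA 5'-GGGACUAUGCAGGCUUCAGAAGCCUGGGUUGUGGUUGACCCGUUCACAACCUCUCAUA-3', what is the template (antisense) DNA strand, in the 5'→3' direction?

Replace U with T to get the coding DNA strand: GGGACTATGCAGGCTTCAGAAGCCTGGGTTGTGGTTGACCCGTTCACAACCTCTCATA. The template strand is its reverse complement (complement CCCTGATACGTCCGAAGTCTTCGGACCCAACACCAACTGGGCAAGTGTTGGAGAGTAT, then reverse).

5'-TATGAGAGGTTGTGAACGGGTCAACCACAACCCAGGCTTCTGAAGCCTGCATAGTCCC-3'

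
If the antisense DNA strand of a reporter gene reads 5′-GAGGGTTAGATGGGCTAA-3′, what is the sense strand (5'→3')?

The coding strand is complementary and antiparallel to the template: take the complement (A↔T, G↔C) and reverse.

5'-TTAGCCCATCTAACCCTC-3'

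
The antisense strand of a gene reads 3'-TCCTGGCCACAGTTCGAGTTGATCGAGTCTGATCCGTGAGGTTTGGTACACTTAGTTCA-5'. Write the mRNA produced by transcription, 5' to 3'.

5'-AGGACCGGUGUCAAGCUCAACUAGCUCAGACUAGGCACUCCAAACCAUGUGAAUCAAGU-3'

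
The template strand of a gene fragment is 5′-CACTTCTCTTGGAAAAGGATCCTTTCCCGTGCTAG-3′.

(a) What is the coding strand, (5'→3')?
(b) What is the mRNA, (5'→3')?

(a) 5′-CTAGCACGGGAAAGGATCCTTTTCCAAGAGAAGTG-3′
(b) 5′-CUAGCACGGGAAAGGAUCCUUUUCCAAGAGAAGUG-3′

(a) The coding strand is the reverse complement of the template: complement GTGAAGAGAACCTTTTCCTAGGAAAGGGCACGATC, then reverse.
(b) mRNA has the coding-strand sequence with T→U.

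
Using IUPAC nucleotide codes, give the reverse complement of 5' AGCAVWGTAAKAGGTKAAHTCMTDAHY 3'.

5'-RDTHAKGADTTMACCTMTTACWBTGCT-3'

Standard pairs A↔T, G↔C; ambiguity codes pair Y↔R, M↔K, W↔W, D↔H, V↔B. Complement (TCGTBWCATTMTCCAMTTDAGKAHTDR), then reverse for 5'→3'.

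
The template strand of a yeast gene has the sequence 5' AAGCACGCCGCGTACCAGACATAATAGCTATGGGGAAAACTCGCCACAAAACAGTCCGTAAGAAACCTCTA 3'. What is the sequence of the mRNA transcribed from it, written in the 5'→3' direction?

5'-UAGAGGUUUCUUACGGACUGUUUUGUGGCGAGUUUUCCCCAUAGCUAUUAUGUCUGGUACGCGGCGUGCUU-3'

RNA polymerase reads the template 3'→5' and synthesizes mRNA 5'→3' by base-pairing (A→U, T→A, G↔C). The complement of the template is TTCGTGCGGCGCATGGTCTGTATTATCGATACCCCTTTTGAGCGGTGTTTTGTCAGGCATTCTTTGGAGAT; antiparallel, so 5'→3' the coding strand is TAGAGGTTTCTTACGGACTGTTTTGTGGCGAGTTTTCCCCATAGCTATTATGTCTGGTACGCGGCGTGCTT. Replace T with U for the mRNA.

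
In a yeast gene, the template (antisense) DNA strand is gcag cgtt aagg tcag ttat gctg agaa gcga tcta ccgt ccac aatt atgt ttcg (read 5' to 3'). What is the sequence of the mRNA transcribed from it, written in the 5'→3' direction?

5'-CGAAACAUAAUUGUGGACGGUAGAUCGCUUCUCAGCAUAACUGACCUUAACGCUGC-3'

The mRNA has the sequence of the coding strand (reverse complement of the template) with T→U. Reverse complement of GCAGCGTTAAGGTCAGTTATGCTGAGAAGCGATCTACCGTCCACAATTATGTTTCG is CGAAACATAATTGTGGACGGTAGATCGCTTCTCAGCATAACTGACCTTAACGCTGC; then T→U.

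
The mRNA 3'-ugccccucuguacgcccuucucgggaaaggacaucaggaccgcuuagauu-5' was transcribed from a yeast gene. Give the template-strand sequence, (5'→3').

5'-ACGGGGAGACATGCGGGAAGAGCCCTTTCCTGTAGTCCTGGCGAATCTAA-3'

Written 5'→3' the mRNA is UUAGAUUCGCCAGGACUACAGGAAAGGGCUCUUCCCGCAUGUCUCCCCGU, so the coding DNA strand is TTAGATTCGCCAGGACTACAGGAAAGGGCTCTTCCCGCATGTCTCCCCGT. The template is its reverse complement.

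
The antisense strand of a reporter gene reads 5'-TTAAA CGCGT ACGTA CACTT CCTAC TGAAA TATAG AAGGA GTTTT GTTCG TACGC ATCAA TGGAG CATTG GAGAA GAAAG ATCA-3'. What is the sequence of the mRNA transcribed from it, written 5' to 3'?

5'-UGAUCUUUCUUCUCCAAUGCUCCAUUGAUGCGUACGAACAAAACUCCUUCUAUAUUUCAGUAGGAAGUGUACGUACGCGUUUAA-3'

The mRNA has the sequence of the coding strand (reverse complement of the template) with T→U. Reverse complement of TTAAACGCGTACGTACACTTCCTACTGAAATATAGAAGGAGTTTTGTTCGTACGCATCAATGGAGCATTGGAGAAGAAAGATCA is TGATCTTTCTTCTCCAATGCTCCATTGATGCGTACGAACAAAACTCCTTCTATATTTCAGTAGGAAGTGTACGTACGCGTTTAA; then T→U.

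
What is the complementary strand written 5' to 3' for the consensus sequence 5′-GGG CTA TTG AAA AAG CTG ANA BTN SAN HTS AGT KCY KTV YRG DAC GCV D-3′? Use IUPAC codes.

Standard pairs A↔T, G↔C; ambiguity codes pair R↔Y, K↔M, S↔S, B↔V, D↔H, N↔N. Complement (CCCGATAACTTTTTCGACTNTVANSTNDASTCAMGRMABRYCHTGCGBH), then reverse for 5'→3'.

5'-HBGCGTHCYRBAMRGMACTSADNTSNAVTNTCAGCTTTTTCAATAGCCC-3'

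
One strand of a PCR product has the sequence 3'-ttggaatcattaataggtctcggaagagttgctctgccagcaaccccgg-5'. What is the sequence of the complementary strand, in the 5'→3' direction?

5′-AACCTTAGTAATTATCCAGAGCCTTCTCAACGAGACGGTCGTTGGGGCC-3′

The strand is given 3'→5', so its complement runs 5'→3' in the same left-to-right order: pair each base A↔T, G↔C.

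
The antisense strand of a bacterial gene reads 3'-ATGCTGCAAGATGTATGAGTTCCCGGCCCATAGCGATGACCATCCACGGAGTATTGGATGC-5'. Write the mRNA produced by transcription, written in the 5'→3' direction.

Reading the template 3'→5' as shown, RNA polymerase pairs each base (A→U, T→A, G↔C) to build mRNA 5'→3' directly.

5'-UACGACGUUCUACAUACUCAAGGGCCGGGUAUCGCUACUGGUAGGUGCCUCAUAACCUACG-3'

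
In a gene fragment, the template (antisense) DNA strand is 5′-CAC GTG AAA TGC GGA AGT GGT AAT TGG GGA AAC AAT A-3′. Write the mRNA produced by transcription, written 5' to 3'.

5′-UAUUGUUUCCCCAAUUACCACUUCCGCAUUUCACGUG-3′

RNA polymerase reads the template 3'→5' and synthesizes mRNA 5'→3' by base-pairing (A→U, T→A, G↔C). The complement of the template is GTGCACTTTACGCCTTCACCATTAACCCCTTTGTTAT; antiparallel, so 5'→3' the coding strand is TATTGTTTCCCCAATTACCACTTCCGCATTTCACGTG. Replace T with U for the mRNA.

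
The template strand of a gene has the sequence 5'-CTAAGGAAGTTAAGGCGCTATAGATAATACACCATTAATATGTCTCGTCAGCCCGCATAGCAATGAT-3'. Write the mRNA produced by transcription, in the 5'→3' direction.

The mRNA has the sequence of the coding strand (reverse complement of the template) with T→U. Reverse complement of CTAAGGAAGTTAAGGCGCTATAGATAATACACCATTAATATGTCTCGTCAGCCCGCATAGCAATGAT is ATCATTGCTATGCGGGCTGACGAGACATATTAATGGTGTATTATCTATAGCGCCTTAACTTCCTTAG; then T→U.

5'-AUCAUUGCUAUGCGGGCUGACGAGACAUAUUAAUGGUGUAUUAUCUAUAGCGCCUUAACUUCCUUAG-3'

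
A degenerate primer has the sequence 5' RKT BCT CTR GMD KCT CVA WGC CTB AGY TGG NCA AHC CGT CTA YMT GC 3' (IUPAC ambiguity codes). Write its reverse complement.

Standard pairs A↔T, G↔C; ambiguity codes pair R↔Y, M↔K, W↔W, B↔V, D↔H, N↔N. Complement (YMAVGAGAYCKHMGAGBTWCGGAVTCRACCNGTTDGGCAGATRKACG), then reverse for 5'→3'.

5'-GCAKRTAGACGGDTTGNCCARCTVAGGCWTBGAGMHKCYAGAGVAMY-3'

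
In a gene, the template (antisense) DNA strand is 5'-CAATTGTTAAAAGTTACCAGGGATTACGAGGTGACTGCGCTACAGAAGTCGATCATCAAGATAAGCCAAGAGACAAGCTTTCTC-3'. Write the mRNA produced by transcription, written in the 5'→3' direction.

5'-GAGAAAGCUUGUCUCUUGGCUUAUCUUGAUGAUCGACUUCUGUAGCGCAGUCACCUCGUAAUCCCUGGUAACUUUUAACAAUUG-3'

RNA polymerase reads the template 3'→5' and synthesizes mRNA 5'→3' by base-pairing (A→U, T→A, G↔C). The complement of the template is GTTAACAATTTTCAATGGTCCCTAATGCTCCACTGACGCGATGTCTTCAGCTAGTAGTTCTATTCGGTTCTCTGTTCGAAAGAG; antiparallel, so 5'→3' the coding strand is GAGAAAGCTTGTCTCTTGGCTTATCTTGATGATCGACTTCTGTAGCGCAGTCACCTCGTAATCCCTGGTAACTTTTAACAATTG. Replace T with U for the mRNA.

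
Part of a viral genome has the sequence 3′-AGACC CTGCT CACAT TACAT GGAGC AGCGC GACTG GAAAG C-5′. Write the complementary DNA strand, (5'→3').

5'-TCTGGGACGAGTGTAATGTACCTCGTCGCGCTGACCTTTCG-3'

The strand is given 3'→5', so its complement runs 5'→3' in the same left-to-right order: pair each base A↔T, G↔C.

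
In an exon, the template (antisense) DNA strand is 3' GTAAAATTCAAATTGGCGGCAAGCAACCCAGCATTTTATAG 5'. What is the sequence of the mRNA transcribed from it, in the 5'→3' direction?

Reading the template 3'→5' as shown, RNA polymerase pairs each base (A→U, T→A, G↔C) to build mRNA 5'→3' directly.

5'-CAUUUUAAGUUUAACCGCCGUUCGUUGGGUCGUAAAAUAUC-3'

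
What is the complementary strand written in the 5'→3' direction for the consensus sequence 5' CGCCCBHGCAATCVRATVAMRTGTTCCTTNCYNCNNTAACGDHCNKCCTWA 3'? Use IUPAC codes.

Standard pairs A↔T, G↔C; ambiguity codes pair R↔Y, M↔K, W↔W, B↔V, D↔H, N↔N. Complement (GCGGGVDCGTTAGBYTABTKYACAAGGAANGRNGNNATTGCHDGNMGGAWT), then reverse for 5'→3'.

5'-TWAGGMNGDHCGTTANNGNRGNAAGGAACAYKTBATYBGATTGCDVGGGCG-3'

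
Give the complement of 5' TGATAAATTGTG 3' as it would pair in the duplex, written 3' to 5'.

3′-ACTATTTAACAC-5′

Base-pairing A↔T, G↔C gives the complement. The complementary strand is antiparallel, so paired with a 5'→3' strand it runs 3'→5'.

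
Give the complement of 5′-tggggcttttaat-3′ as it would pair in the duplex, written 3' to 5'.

3'-ACCCCGAAAATTA-5'

Base-pairing A↔T, G↔C gives the complement. The complementary strand is antiparallel, so paired with a 5'→3' strand it runs 3'→5'.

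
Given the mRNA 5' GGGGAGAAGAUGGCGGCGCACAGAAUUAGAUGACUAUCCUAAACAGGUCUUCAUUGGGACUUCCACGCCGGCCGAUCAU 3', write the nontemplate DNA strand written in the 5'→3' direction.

The coding DNA strand has the same 5'→3' sequence as the mRNA with U replaced by T.

5'-GGGGAGAAGATGGCGGCGCACAGAATTAGATGACTATCCTAAACAGGTCTTCATTGGGACTTCCACGCCGGCCGATCAT-3'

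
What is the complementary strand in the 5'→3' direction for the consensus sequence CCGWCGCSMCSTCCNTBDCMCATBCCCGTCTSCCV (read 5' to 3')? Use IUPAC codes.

Standard pairs A↔T, G↔C; ambiguity codes pair M↔K, W↔W, S↔S, B↔V, D↔H, N↔N. Complement (GGCWGCGSKGSAGGNAVHGKGTAVGGGCAGASGGB), then reverse for 5'→3'.

5'-BGGSAGACGGGVATGKGHVANGGASGKSGCGWCGG-3'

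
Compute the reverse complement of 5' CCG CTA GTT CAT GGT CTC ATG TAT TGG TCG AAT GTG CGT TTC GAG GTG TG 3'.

5'-CACACCTCGAAACGCACATTCGACCAATACATGAGACCATGAACTAGCGG-3'

Complement each base (A↔T, G↔C): GGCGATCAAGTACCAGAGTACATAACCAGCTTACACGCAAAGCTCCACAC. Then reverse.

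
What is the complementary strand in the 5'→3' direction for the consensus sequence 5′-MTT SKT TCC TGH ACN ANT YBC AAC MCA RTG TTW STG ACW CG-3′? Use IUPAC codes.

Standard pairs A↔T, G↔C; ambiguity codes pair R↔Y, M↔K, W↔W, S↔S, B↔V, H↔D, N↔N. Complement (KAASMAAGGACDTGNTNARVGTTGKGTYACAAWSACTGWGC), then reverse for 5'→3'.

5'-CGWGTCASWAACAYTGKGTTGVRANTNGTDCAGGAAMSAAK-3'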